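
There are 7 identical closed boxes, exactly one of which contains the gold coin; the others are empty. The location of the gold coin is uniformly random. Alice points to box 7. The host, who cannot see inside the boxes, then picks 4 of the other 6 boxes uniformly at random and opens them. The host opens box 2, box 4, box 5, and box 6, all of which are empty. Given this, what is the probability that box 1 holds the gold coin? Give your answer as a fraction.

Because the host chose which boxes to open without knowing where the gold coin is, the choice is independent of the prize location. Learning that none of the 4 opened boxes holds the gold coin simply rules out those 4 locations and leaves the remaining 3 boxes still equally likely by symmetry.
So P(the gold coin in box 1) = 1/3.

1/3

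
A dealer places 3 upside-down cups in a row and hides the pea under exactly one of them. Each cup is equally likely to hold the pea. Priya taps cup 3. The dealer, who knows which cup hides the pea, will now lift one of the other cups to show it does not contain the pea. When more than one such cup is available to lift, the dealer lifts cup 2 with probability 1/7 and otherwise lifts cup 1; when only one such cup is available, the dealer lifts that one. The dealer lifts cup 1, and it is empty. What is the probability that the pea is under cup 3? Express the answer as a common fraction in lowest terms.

6/13

Apply Bayes' rule, conditioning on where the pea actually is.
If it is under cup 1 (prior 1/3): the dealer opened cup 1, so this case is ruled out; weight (1/3)·0 = 0.
If it is under cup 2 (prior 1/3): only cup 1 is available, probability 1; weight (1/3)·1 = 1/3.
If it is under cup 3 (prior 1/3): cup 2 is available but not opened, probability 6/7; weight (1/3)·(6/7) = 2/7.
The weights sum to 13/21.
So P(the pea under cup 3 | the dealer opened cup 1) = (2/7) / (13/21) = 6/13.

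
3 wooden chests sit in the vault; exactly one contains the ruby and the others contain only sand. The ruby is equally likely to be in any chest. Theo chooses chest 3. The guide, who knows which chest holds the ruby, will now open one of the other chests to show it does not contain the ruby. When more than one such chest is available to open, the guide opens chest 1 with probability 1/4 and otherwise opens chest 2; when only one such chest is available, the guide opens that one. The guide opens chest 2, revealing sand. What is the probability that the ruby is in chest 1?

Consider each possible location of the ruby in turn.
If it is in chest 1 (prior 1/3): only chest 2 is available, probability 1; weight (1/3)·1 = 1/3.
If it is in chest 2 (prior 1/3): the guide opened chest 2, so this case is ruled out; weight (1/3)·0 = 0.
If it is in chest 3 (prior 1/3): chest 1 is available but not opened, probability 3/4; weight (1/3)·(3/4) = 1/4.
The weights sum to 7/12.
So P(the ruby in chest 1 | the guide opened chest 2) = (1/3) / (7/12) = 4/7.

4/7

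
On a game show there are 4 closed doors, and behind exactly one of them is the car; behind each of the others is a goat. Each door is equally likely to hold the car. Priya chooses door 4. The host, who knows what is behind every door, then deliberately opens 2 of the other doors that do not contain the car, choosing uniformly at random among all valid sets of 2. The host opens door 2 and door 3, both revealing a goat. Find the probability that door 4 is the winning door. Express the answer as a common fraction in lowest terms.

1/4

Consider each possible location of the car in turn.
If it is behind door 1 (prior 1/4): the host has no choice, probability 1; weight (1/4)·1 = 1/4.
If it is behind either of doors 2 and 3 (prior 1/4 each): that door was opened and seen not to hold the prize — ruled out; weight (1/4)·0 = 0 each.
If it is behind door 4 (prior 1/4): the host has 3 equally likely choices, so probability 1/3; weight (1/4)·(1/3) = 1/12.
The weights sum to 1/3.
So P(the car behind door 4 | the host opened door 2 and door 3) = (1/12) / (1/3) = 1/4.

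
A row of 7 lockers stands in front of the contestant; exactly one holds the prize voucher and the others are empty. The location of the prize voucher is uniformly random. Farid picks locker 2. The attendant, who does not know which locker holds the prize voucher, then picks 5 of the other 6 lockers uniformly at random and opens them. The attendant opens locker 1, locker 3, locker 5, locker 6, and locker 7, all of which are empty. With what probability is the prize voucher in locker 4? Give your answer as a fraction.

Because the attendant chose which lockers to open without knowing where the prize voucher is, the choice is independent of the prize location. Learning that none of the 5 opened lockers holds the prize voucher simply rules out those 5 locations and leaves the remaining 2 lockers still equally likely by symmetry.
So P(the prize voucher in locker 4) = 1/2.

1/2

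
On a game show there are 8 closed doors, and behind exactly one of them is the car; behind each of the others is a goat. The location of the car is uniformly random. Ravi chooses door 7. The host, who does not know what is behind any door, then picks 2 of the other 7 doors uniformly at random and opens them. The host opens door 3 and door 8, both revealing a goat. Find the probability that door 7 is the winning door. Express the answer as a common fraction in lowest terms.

1/6

Apply Bayes' rule, conditioning on where the car actually is.
If it is behind any of doors 1, 2, 4, 5, 6, and 7 (prior 1/8 each): the host picks exactly this set with probability 1/21 regardless, and none is the prize; weight (1/8)·(1/21) = 1/168 each.
If it is behind either of doors 3 and 8 (prior 1/8 each): that door was opened and seen not to hold the prize — ruled out; weight (1/8)·0 = 0 each.
The weights sum to 1/28.
So P(the car behind door 7 | the host opened door 3 and door 8) = (1/168) / (1/28) = 1/6.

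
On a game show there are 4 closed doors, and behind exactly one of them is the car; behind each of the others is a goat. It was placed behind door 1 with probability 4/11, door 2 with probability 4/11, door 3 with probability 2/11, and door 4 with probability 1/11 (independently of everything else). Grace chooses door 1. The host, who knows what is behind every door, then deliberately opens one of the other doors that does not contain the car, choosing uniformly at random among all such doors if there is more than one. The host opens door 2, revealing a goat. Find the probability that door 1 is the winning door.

8/17

Condition on the true location of the car.
If it is behind door 1 (prior 4/11): the host has 3 equally likely choices, so probability 1/3; weight (4/11)·(1/3) = 4/33.
If it is behind door 2 (prior 4/11): the host opened door 2, so this case is ruled out; weight (4/11)·0 = 0.
If it is behind door 3 (prior 2/11): the host has 2 equally likely choices, so probability 1/2; weight (2/11)·(1/2) = 1/11.
If it is behind door 4 (prior 1/11): the host has 2 equally likely choices, so probability 1/2; weight (1/11)·(1/2) = 1/22.
The weights sum to 17/66.
So P(the car behind door 1 | the host opened door 2) = (4/33) / (17/66) = 8/17.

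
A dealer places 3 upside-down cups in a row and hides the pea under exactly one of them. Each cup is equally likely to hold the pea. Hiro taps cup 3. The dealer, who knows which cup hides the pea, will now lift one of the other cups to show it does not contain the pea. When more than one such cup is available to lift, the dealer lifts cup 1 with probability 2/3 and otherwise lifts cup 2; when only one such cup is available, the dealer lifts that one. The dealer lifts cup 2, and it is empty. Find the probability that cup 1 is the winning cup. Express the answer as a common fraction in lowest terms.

Condition on the true location of the pea.
If it is under cup 1 (prior 1/3): only cup 2 is available, probability 1; weight (1/3)·1 = 1/3.
If it is under cup 2 (prior 1/3): the dealer opened cup 2, so this case is ruled out; weight (1/3)·0 = 0.
If it is under cup 3 (prior 1/3): cup 1 is available but not opened, probability 1/3; weight (1/3)·(1/3) = 1/9.
The weights sum to 4/9.
So P(the pea under cup 1 | the dealer opened cup 2) = (1/3) / (4/9) = 3/4.

3/4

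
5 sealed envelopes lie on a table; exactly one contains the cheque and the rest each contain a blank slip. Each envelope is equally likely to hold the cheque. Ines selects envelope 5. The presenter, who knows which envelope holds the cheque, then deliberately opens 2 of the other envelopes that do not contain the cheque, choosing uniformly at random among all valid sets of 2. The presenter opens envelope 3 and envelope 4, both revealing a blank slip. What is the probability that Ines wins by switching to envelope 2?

Apply Bayes' rule, conditioning on where the cheque actually is.
If it is in either of envelopes 1 and 2 (prior 1/5 each): the presenter has 3 equally likely choices, so probability 1/3; weight (1/5)·(1/3) = 1/15 each.
If it is in either of envelopes 3 and 4 (prior 1/5 each): that envelope was opened and seen not to hold the prize — ruled out; weight (1/5)·0 = 0 each.
If it is in envelope 5 (prior 1/5): the presenter has 6 equally likely choices, so probability 1/6; weight (1/5)·(1/6) = 1/30.
The weights sum to 1/6.
So P(the cheque in envelope 2 | the presenter opened envelope 3 and envelope 4) = (1/15) / (1/6) = 2/5.

2/5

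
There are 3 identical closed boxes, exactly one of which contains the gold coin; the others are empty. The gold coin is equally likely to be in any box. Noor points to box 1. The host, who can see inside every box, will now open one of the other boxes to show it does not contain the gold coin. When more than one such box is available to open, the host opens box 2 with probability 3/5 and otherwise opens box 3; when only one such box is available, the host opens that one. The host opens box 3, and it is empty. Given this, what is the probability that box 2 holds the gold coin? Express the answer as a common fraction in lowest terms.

Apply Bayes' rule, conditioning on where the gold coin actually is.
If it is in box 1 (prior 1/3): box 2 is available but not opened, probability 2/5; weight (1/3)·(2/5) = 2/15.
If it is in box 2 (prior 1/3): only box 3 is available, probability 1; weight (1/3)·1 = 1/3.
If it is in box 3 (prior 1/3): the host opened box 3, so this case is ruled out; weight (1/3)·0 = 0.
The weights sum to 7/15.
So P(the gold coin in box 2 | the host opened box 3) = (1/3) / (7/15) = 5/7.

5/7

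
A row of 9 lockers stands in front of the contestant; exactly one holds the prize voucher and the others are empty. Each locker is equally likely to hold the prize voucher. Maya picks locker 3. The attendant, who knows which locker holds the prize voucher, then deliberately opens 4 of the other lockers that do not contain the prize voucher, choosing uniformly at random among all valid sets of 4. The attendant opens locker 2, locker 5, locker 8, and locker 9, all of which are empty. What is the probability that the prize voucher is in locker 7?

Consider each possible location of the prize voucher in turn.
If it is in any of lockers 1, 4, 6, and 7 (prior 1/9 each): the attendant has 35 equally likely choices, so probability 1/35; weight (1/9)·(1/35) = 1/315 each.
If it is in any of lockers 2, 5, 8, and 9 (prior 1/9 each): that locker was opened and seen not to hold the prize — ruled out; weight (1/9)·0 = 0 each.
If it is in locker 3 (prior 1/9): the attendant has 70 equally likely choices, so probability 1/70; weight (1/9)·(1/70) = 1/630.
The weights sum to 1/70.
So P(the prize voucher in locker 7 | the attendant opened locker 2, locker 5, locker 8, and locker 9) = (1/315) / (1/70) = 2/9.

2/9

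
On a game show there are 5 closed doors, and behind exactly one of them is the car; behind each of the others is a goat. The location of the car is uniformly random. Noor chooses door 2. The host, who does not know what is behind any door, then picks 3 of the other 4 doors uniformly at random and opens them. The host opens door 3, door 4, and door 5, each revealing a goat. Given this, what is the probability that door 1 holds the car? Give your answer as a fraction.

Because the host chose which doors to open without knowing where the car is, the choice is independent of the prize location. Learning that none of the 3 opened doors holds the car simply rules out those 3 locations and leaves the remaining 2 doors still equally likely by symmetry.
So P(the car behind door 1) = 1/2.

1/2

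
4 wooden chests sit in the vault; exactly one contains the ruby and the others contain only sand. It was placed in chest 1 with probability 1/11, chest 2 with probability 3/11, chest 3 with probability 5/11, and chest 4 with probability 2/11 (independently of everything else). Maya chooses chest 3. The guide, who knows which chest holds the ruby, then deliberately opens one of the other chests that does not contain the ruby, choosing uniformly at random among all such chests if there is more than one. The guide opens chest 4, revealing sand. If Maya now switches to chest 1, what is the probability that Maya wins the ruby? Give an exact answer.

Apply Bayes' rule, conditioning on where the ruby actually is.
If it is in chest 1 (prior 1/11): the guide has 2 equally likely choices, so probability 1/2; weight (1/11)·(1/2) = 1/22.
If it is in chest 2 (prior 3/11): the guide has 2 equally likely choices, so probability 1/2; weight (3/11)·(1/2) = 3/22.
If it is in chest 3 (prior 5/11): the guide has 3 equally likely choices, so probability 1/3; weight (5/11)·(1/3) = 5/33.
If it is in chest 4 (prior 2/11): the guide opened chest 4, so this case is ruled out; weight (2/11)·0 = 0.
The weights sum to 1/3.
So P(the ruby in chest 1 | the guide opened chest 4) = (1/22) / (1/3) = 3/22.

3/22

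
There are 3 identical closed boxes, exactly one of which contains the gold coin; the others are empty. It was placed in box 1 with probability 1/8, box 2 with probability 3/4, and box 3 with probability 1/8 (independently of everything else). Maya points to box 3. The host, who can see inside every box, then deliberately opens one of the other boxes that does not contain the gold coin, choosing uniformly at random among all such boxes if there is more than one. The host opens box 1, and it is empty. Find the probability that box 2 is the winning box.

Condition on the true location of the gold coin.
If it is in box 1 (prior 1/8): the host opened box 1, so this case is ruled out; weight (1/8)·0 = 0.
If it is in box 2 (prior 3/4): the host has no choice, probability 1; weight (3/4)·1 = 3/4.
If it is in box 3 (prior 1/8): the host has 2 equally likely choices, so probability 1/2; weight (1/8)·(1/2) = 1/16.
The weights sum to 13/16.
So P(the gold coin in box 2 | the host opened box 1) = (3/4) / (13/16) = 12/13.

12/13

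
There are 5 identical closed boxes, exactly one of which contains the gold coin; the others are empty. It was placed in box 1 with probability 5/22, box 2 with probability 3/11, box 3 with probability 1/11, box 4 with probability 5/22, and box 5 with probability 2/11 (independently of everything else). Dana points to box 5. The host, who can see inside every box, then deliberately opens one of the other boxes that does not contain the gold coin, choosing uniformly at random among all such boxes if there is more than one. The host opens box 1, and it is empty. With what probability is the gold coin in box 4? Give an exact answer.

5/16

Apply Bayes' rule, conditioning on where the gold coin actually is.
If it is in box 1 (prior 5/22): the host opened box 1, so this case is ruled out; weight (5/22)·0 = 0.
If it is in box 2 (prior 3/11): the host has 3 equally likely choices, so probability 1/3; weight (3/11)·(1/3) = 1/11.
If it is in box 3 (prior 1/11): the host has 3 equally likely choices, so probability 1/3; weight (1/11)·(1/3) = 1/33.
If it is in box 4 (prior 5/22): the host has 3 equally likely choices, so probability 1/3; weight (5/22)·(1/3) = 5/66.
If it is in box 5 (prior 2/11): the host has 4 equally likely choices, so probability 1/4; weight (2/11)·(1/4) = 1/22.
The weights sum to 8/33.
So P(the gold coin in box 4 | the host opened box 1) = (5/66) / (8/33) = 5/16.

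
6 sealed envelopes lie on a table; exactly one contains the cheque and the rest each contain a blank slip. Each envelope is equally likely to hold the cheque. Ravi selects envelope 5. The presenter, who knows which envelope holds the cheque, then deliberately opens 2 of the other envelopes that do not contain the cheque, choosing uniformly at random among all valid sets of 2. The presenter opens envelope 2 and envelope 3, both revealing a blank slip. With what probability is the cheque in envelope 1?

Consider each possible location of the cheque in turn.
If it is in any of envelopes 1, 4, and 6 (prior 1/6 each): the presenter has 6 equally likely choices, so probability 1/6; weight (1/6)·(1/6) = 1/36 each.
If it is in either of envelopes 2 and 3 (prior 1/6 each): that envelope was opened and seen not to hold the prize — ruled out; weight (1/6)·0 = 0 each.
If it is in envelope 5 (prior 1/6): the presenter has 10 equally likely choices, so probability 1/10; weight (1/6)·(1/10) = 1/60.
The weights sum to 1/10.
So P(the cheque in envelope 1 | the presenter opened envelope 2 and envelope 3) = (1/36) / (1/10) = 5/18.

5/18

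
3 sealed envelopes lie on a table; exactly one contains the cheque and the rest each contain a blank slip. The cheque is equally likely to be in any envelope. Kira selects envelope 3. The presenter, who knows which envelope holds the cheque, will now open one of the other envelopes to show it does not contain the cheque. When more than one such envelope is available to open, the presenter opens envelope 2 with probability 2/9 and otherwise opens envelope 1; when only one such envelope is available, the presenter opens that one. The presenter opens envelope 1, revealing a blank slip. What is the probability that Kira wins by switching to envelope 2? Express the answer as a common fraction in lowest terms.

Consider each possible location of the cheque in turn.
If it is in envelope 1 (prior 1/3): the presenter opened envelope 1, so this case is ruled out; weight (1/3)·0 = 0.
If it is in envelope 2 (prior 1/3): only envelope 1 is available, probability 1; weight (1/3)·1 = 1/3.
If it is in envelope 3 (prior 1/3): envelope 2 is available but not opened, probability 7/9; weight (1/3)·(7/9) = 7/27.
The weights sum to 16/27.
So P(the cheque in envelope 2 | the presenter opened envelope 1) = (1/3) / (16/27) = 9/16.

9/16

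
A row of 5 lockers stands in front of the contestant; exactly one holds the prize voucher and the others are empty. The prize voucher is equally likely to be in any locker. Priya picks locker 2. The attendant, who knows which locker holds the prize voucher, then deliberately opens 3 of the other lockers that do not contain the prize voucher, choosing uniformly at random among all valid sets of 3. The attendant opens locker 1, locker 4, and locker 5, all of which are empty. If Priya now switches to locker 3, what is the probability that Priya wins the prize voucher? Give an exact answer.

Condition on the true location of the prize voucher.
If it is in any of lockers 1, 4, and 5 (prior 1/5 each): that locker was opened and seen not to hold the prize — ruled out; weight (1/5)·0 = 0 each.
If it is in locker 2 (prior 1/5): the attendant has 4 equally likely choices, so probability 1/4; weight (1/5)·(1/4) = 1/20.
If it is in locker 3 (prior 1/5): the attendant has no choice, probability 1; weight (1/5)·1 = 1/5.
The weights sum to 1/4.
So P(the prize voucher in locker 3 | the attendant opened locker 1, locker 4, and locker 5) = (1/5) / (1/4) = 4/5.

4/5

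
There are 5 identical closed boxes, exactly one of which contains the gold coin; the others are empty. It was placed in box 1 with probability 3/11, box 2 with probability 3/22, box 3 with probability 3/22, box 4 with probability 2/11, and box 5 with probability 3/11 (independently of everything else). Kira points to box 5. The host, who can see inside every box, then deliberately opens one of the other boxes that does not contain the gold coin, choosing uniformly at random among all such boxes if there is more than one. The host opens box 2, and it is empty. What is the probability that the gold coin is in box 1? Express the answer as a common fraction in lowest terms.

Consider each possible location of the gold coin in turn.
If it is in box 1 (prior 3/11): the host has 3 equally likely choices, so probability 1/3; weight (3/11)·(1/3) = 1/11.
If it is in box 2 (prior 3/22): the host opened box 2, so this case is ruled out; weight (3/22)·0 = 0.
If it is in box 3 (prior 3/22): the host has 3 equally likely choices, so probability 1/3; weight (3/22)·(1/3) = 1/22.
If it is in box 4 (prior 2/11): the host has 3 equally likely choices, so probability 1/3; weight (2/11)·(1/3) = 2/33.
If it is in box 5 (prior 3/11): the host has 4 equally likely choices, so probability 1/4; weight (3/11)·(1/4) = 3/44.
The weights sum to 35/132.
So P(the gold coin in box 1 | the host opened box 2) = (1/11) / (35/132) = 12/35.

12/35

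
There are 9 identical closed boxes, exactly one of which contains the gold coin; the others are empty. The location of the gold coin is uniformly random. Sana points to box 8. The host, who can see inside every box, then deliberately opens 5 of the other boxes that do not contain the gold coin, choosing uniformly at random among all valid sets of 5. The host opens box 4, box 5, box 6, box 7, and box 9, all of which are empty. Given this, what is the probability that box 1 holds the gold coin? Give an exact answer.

8/27

Condition on the true location of the gold coin.
If it is in any of boxes 1, 2, and 3 (prior 1/9 each): the host has 21 equally likely choices, so probability 1/21; weight (1/9)·(1/21) = 1/189 each.
If it is in any of boxes 4, 5, 6, 7, and 9 (prior 1/9 each): that box was opened and seen not to hold the prize — ruled out; weight (1/9)·0 = 0 each.
If it is in box 8 (prior 1/9): the host has 56 equally likely choices, so probability 1/56; weight (1/9)·(1/56) = 1/504.
The weights sum to 1/56.
So P(the gold coin in box 1 | the host opened box 4, box 5, box 6, box 7, and box 9) = (1/189) / (1/56) = 8/27.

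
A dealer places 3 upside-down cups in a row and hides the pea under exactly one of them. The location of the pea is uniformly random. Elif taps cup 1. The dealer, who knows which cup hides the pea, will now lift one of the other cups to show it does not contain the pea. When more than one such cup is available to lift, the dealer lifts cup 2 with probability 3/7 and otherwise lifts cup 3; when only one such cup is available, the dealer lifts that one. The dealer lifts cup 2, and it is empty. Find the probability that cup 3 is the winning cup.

Consider each possible location of the pea in turn.
If it is under cup 1 (prior 1/3): cup 2 is available, opened with probability 3/7; weight (1/3)·(3/7) = 1/7.
If it is under cup 2 (prior 1/3): the dealer opened cup 2, so this case is ruled out; weight (1/3)·0 = 0.
If it is under cup 3 (prior 1/3): only cup 2 is available, probability 1; weight (1/3)·1 = 1/3.
The weights sum to 10/21.
So P(the pea under cup 3 | the dealer opened cup 2) = (1/3) / (10/21) = 7/10.

7/10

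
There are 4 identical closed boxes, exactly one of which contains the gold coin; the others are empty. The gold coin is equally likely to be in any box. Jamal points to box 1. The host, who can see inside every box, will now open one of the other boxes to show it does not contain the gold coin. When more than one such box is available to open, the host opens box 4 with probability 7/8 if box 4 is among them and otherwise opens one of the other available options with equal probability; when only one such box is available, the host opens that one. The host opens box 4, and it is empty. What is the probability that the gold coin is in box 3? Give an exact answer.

Apply Bayes' rule, conditioning on where the gold coin actually is.
If it is in any of boxes 1, 2, and 3 (prior 1/4 each): box 4 is available, opened with probability 7/8; weight (1/4)·(7/8) = 7/32 each.
If it is in box 4 (prior 1/4): the host opened box 4, so this case is ruled out; weight (1/4)·0 = 0.
The weights sum to 21/32.
So P(the gold coin in box 3 | the host opened box 4) = (7/32) / (21/32) = 1/3.

1/3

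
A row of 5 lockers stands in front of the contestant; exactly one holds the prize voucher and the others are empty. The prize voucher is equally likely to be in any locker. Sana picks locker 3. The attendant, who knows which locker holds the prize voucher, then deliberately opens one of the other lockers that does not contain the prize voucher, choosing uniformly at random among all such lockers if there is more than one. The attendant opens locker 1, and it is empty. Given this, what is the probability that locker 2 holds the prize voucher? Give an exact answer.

Condition on the true location of the prize voucher.
If it is in locker 1 (prior 1/5): the attendant opened locker 1, so this case is ruled out; weight (1/5)·0 = 0.
If it is in any of lockers 2, 4, and 5 (prior 1/5 each): the attendant has 3 equally likely choices, so probability 1/3; weight (1/5)·(1/3) = 1/15 each.
If it is in locker 3 (prior 1/5): the attendant has 4 equally likely choices, so probability 1/4; weight (1/5)·(1/4) = 1/20.
The weights sum to 1/4.
So P(the prize voucher in locker 2 | the attendant opened locker 1) = (1/15) / (1/4) = 4/15.

4/15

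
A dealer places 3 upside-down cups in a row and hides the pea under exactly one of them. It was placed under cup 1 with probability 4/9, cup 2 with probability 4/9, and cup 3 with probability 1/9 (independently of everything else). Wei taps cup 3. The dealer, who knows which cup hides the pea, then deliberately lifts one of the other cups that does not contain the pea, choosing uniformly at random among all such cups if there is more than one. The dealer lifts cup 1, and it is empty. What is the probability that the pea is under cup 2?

8/9

Condition on the true location of the pea.
If it is under cup 1 (prior 4/9): the dealer opened cup 1, so this case is ruled out; weight (4/9)·0 = 0.
If it is under cup 2 (prior 4/9): the dealer has no choice, probability 1; weight (4/9)·1 = 4/9.
If it is under cup 3 (prior 1/9): the dealer has 2 equally likely choices, so probability 1/2; weight (1/9)·(1/2) = 1/18.
The weights sum to 1/2.
So P(the pea under cup 2 | the dealer opened cup 1) = (4/9) / (1/2) = 8/9.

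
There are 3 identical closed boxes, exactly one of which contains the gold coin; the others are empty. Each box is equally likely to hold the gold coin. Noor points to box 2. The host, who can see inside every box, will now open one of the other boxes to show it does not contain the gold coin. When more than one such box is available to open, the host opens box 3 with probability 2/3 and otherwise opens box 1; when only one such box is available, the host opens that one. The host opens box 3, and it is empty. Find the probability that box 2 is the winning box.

2/5

Consider each possible location of the gold coin in turn.
If it is in box 1 (prior 1/3): only box 3 is available, probability 1; weight (1/3)·1 = 1/3.
If it is in box 2 (prior 1/3): box 3 is available, opened with probability 2/3; weight (1/3)·(2/3) = 2/9.
If it is in box 3 (prior 1/3): the host opened box 3, so this case is ruled out; weight (1/3)·0 = 0.
The weights sum to 5/9.
So P(the gold coin in box 2 | the host opened box 3) = (2/9) / (5/9) = 2/5.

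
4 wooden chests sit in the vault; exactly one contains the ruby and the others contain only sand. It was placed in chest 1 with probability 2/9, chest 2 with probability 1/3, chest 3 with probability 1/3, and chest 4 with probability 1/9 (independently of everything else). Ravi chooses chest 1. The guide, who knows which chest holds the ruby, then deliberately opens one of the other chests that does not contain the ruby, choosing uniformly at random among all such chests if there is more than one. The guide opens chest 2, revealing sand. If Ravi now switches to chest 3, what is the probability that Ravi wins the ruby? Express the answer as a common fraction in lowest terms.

9/16

Consider each possible location of the ruby in turn.
If it is in chest 1 (prior 2/9): the guide has 3 equally likely choices, so probability 1/3; weight (2/9)·(1/3) = 2/27.
If it is in chest 2 (prior 1/3): the guide opened chest 2, so this case is ruled out; weight (1/3)·0 = 0.
If it is in chest 3 (prior 1/3): the guide has 2 equally likely choices, so probability 1/2; weight (1/3)·(1/2) = 1/6.
If it is in chest 4 (prior 1/9): the guide has 2 equally likely choices, so probability 1/2; weight (1/9)·(1/2) = 1/18.
The weights sum to 8/27.
So P(the ruby in chest 3 | the guide opened chest 2) = (1/6) / (8/27) = 9/16.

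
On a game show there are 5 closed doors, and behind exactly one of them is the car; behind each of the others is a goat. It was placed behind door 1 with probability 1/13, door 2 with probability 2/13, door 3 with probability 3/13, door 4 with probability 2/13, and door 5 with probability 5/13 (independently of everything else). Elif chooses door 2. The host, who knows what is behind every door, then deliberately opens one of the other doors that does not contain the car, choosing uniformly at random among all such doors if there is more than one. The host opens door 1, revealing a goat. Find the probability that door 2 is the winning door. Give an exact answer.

3/23

Condition on the true location of the car.
If it is behind door 1 (prior 1/13): the host opened door 1, so this case is ruled out; weight (1/13)·0 = 0.
If it is behind door 2 (prior 2/13): the host has 4 equally likely choices, so probability 1/4; weight (2/13)·(1/4) = 1/26.
If it is behind door 3 (prior 3/13): the host has 3 equally likely choices, so probability 1/3; weight (3/13)·(1/3) = 1/13.
If it is behind door 4 (prior 2/13): the host has 3 equally likely choices, so probability 1/3; weight (2/13)·(1/3) = 2/39.
If it is behind door 5 (prior 5/13): the host has 3 equally likely choices, so probability 1/3; weight (5/13)·(1/3) = 5/39.
The weights sum to 23/78.
So P(the car behind door 2 | the host opened door 1) = (1/26) / (23/78) = 3/23.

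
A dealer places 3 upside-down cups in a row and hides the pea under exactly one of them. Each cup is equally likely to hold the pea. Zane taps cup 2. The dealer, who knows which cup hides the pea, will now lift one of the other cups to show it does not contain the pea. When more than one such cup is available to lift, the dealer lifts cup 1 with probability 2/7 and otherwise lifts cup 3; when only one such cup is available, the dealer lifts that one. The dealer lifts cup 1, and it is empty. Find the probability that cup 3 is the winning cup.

Apply Bayes' rule, conditioning on where the pea actually is.
If it is under cup 1 (prior 1/3): the dealer opened cup 1, so this case is ruled out; weight (1/3)·0 = 0.
If it is under cup 2 (prior 1/3): cup 1 is available, opened with probability 2/7; weight (1/3)·(2/7) = 2/21.
If it is under cup 3 (prior 1/3): only cup 1 is available, probability 1; weight (1/3)·1 = 1/3.
The weights sum to 3/7.
So P(the pea under cup 3 | the dealer opened cup 1) = (1/3) / (3/7) = 7/9.

7/9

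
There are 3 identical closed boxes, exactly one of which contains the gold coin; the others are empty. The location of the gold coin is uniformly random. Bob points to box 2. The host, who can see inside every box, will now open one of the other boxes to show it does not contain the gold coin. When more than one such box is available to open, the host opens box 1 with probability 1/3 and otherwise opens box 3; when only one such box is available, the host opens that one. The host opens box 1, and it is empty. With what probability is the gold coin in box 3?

Apply Bayes' rule, conditioning on where the gold coin actually is.
If it is in box 1 (prior 1/3): the host opened box 1, so this case is ruled out; weight (1/3)·0 = 0.
If it is in box 2 (prior 1/3): box 1 is available, opened with probability 1/3; weight (1/3)·(1/3) = 1/9.
If it is in box 3 (prior 1/3): only box 1 is available, probability 1; weight (1/3)·1 = 1/3.
The weights sum to 4/9.
So P(the gold coin in box 3 | the host opened box 1) = (1/3) / (4/9) = 3/4.

3/4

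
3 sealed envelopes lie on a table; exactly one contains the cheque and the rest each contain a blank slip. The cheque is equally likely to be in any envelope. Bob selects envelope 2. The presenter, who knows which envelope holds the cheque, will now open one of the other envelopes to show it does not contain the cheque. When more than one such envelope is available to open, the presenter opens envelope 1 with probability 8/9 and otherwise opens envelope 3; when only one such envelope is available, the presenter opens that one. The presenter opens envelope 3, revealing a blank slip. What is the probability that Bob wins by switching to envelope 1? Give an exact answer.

Consider each possible location of the cheque in turn.
If it is in envelope 1 (prior 1/3): only envelope 3 is available, probability 1; weight (1/3)·1 = 1/3.
If it is in envelope 2 (prior 1/3): envelope 1 is available but not opened, probability 1/9; weight (1/3)·(1/9) = 1/27.
If it is in envelope 3 (prior 1/3): the presenter opened envelope 3, so this case is ruled out; weight (1/3)·0 = 0.
The weights sum to 10/27.
So P(the cheque in envelope 1 | the presenter opened envelope 3) = (1/3) / (10/27) = 9/10.

9/10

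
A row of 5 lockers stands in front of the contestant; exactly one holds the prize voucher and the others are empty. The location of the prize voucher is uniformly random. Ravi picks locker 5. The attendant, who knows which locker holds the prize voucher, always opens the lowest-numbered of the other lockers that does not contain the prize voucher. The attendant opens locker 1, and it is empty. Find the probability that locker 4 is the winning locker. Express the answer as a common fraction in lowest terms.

Condition on the true location of the prize voucher.
If it is in locker 1 (prior 1/5): the attendant opened locker 1, so this case is ruled out; weight (1/5)·0 = 0.
If it is in any of lockers 2, 3, 4, and 5 (prior 1/5 each): locker 1 is the lowest-numbered option available, probability 1; weight (1/5)·1 = 1/5 each.
The weights sum to 4/5.
So P(the prize voucher in locker 4 | the attendant opened locker 1) = (1/5) / (4/5) = 1/4.

1/4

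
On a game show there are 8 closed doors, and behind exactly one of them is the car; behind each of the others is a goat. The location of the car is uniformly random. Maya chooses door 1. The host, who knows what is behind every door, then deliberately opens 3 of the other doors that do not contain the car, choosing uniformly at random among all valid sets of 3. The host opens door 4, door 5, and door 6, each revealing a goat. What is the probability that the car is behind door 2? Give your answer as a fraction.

7/32

Consider each possible location of the car in turn.
If it is behind door 1 (prior 1/8): the host has 35 equally likely choices, so probability 1/35; weight (1/8)·(1/35) = 1/280.
If it is behind any of doors 2, 3, 7, and 8 (prior 1/8 each): the host has 20 equally likely choices, so probability 1/20; weight (1/8)·(1/20) = 1/160 each.
If it is behind any of doors 4, 5, and 6 (prior 1/8 each): that door was opened and seen not to hold the prize — ruled out; weight (1/8)·0 = 0 each.
The weights sum to 1/35.
So P(the car behind door 2 | the host opened door 4, door 5, and door 6) = (1/160) / (1/35) = 7/32.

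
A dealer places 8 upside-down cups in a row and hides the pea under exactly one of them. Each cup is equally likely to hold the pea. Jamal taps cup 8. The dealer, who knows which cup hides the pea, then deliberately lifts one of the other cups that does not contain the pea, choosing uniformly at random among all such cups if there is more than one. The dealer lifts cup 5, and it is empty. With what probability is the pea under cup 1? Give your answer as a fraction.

7/48

Consider each possible location of the pea in turn.
If it is under any of cups 1, 2, 3, 4, 6, and 7 (prior 1/8 each): the dealer has 6 equally likely choices, so probability 1/6; weight (1/8)·(1/6) = 1/48 each.
If it is under cup 5 (prior 1/8): the dealer opened cup 5, so this case is ruled out; weight (1/8)·0 = 0.
If it is under cup 8 (prior 1/8): the dealer has 7 equally likely choices, so probability 1/7; weight (1/8)·(1/7) = 1/56.
The weights sum to 1/7.
So P(the pea under cup 1 | the dealer opened cup 5) = (1/48) / (1/7) = 7/48.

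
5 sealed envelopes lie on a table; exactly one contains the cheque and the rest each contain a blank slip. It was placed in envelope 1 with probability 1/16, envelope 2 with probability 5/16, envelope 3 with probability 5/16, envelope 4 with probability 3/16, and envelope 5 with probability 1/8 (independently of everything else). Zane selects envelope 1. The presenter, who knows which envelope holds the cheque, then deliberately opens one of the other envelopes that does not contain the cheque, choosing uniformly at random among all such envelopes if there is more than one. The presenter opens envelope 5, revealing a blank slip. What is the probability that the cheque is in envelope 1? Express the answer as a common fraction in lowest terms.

3/55

Consider each possible location of the cheque in turn.
If it is in envelope 1 (prior 1/16): the presenter has 4 equally likely choices, so probability 1/4; weight (1/16)·(1/4) = 1/64.
If it is in either of envelopes 2 and 3 (prior 5/16 each): the presenter has 3 equally likely choices, so probability 1/3; weight (5/16)·(1/3) = 5/48 each.
If it is in envelope 4 (prior 3/16): the presenter has 3 equally likely choices, so probability 1/3; weight (3/16)·(1/3) = 1/16.
If it is in envelope 5 (prior 1/8): the presenter opened envelope 5, so this case is ruled out; weight (1/8)·0 = 0.
The weights sum to 55/192.
So P(the cheque in envelope 1 | the presenter opened envelope 5) = (1/64) / (55/192) = 3/55.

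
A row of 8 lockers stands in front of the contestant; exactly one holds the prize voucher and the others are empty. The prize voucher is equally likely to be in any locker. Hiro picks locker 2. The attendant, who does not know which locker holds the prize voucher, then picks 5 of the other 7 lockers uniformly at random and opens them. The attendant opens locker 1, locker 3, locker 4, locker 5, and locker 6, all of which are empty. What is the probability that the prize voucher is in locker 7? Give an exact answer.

Apply Bayes' rule, conditioning on where the prize voucher actually is.
If it is in any of lockers 1, 3, 4, 5, and 6 (prior 1/8 each): that locker was opened and seen not to hold the prize — ruled out; weight (1/8)·0 = 0 each.
If it is in any of lockers 2, 7, and 8 (prior 1/8 each): the attendant picks exactly this set with probability 1/21 regardless, and none is the prize; weight (1/8)·(1/21) = 1/168 each.
The weights sum to 1/56.
So P(the prize voucher in locker 7 | the attendant opened locker 1, locker 3, locker 4, locker 5, and locker 6) = (1/168) / (1/56) = 1/3.

1/3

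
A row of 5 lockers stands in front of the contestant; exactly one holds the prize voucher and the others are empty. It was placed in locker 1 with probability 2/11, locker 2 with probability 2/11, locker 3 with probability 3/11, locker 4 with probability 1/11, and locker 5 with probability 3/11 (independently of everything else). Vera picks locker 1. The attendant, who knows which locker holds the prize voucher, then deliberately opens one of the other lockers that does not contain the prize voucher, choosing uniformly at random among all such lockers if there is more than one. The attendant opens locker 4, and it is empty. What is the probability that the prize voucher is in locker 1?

Consider each possible location of the prize voucher in turn.
If it is in locker 1 (prior 2/11): the attendant has 4 equally likely choices, so probability 1/4; weight (2/11)·(1/4) = 1/22.
If it is in locker 2 (prior 2/11): the attendant has 3 equally likely choices, so probability 1/3; weight (2/11)·(1/3) = 2/33.
If it is in either of lockers 3 and 5 (prior 3/11 each): the attendant has 3 equally likely choices, so probability 1/3; weight (3/11)·(1/3) = 1/11 each.
If it is in locker 4 (prior 1/11): the attendant opened locker 4, so this case is ruled out; weight (1/11)·0 = 0.
The weights sum to 19/66.
So P(the prize voucher in locker 1 | the attendant opened locker 4) = (1/22) / (19/66) = 3/19.

3/19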